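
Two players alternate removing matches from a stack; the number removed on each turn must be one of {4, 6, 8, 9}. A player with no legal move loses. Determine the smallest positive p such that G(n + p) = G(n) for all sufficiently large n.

G(0) = 0
G(1) = mex{} = 0
G(2) = mex{} = 0
G(3) = mex{} = 0
G(4) = mex{0} = 1
G(5) = mex{0} = 1
G(6) = mex{0,0} = 1
G(7) = mex{0,0} = 1
G(8) = mex{1,0,0} = 2
G(9) = mex{1,0,0,0} = 2
G(10) = mex{1,1,0,0} = 2
G(11) = mex{1,1,0,0} = 2
G(12) = mex{2,1,1,0} = 3
G(13) = mex{2,1,1,1} = 0
G(14) = mex{2,2,1,1} = 0
G(15) = mex{2,2,1,1} = 0
G(16) = mex{3,2,2,1} = 0
G(17) = mex{0,2,2,2} = 1
G(18) = mex{0,3,2,2} = 1
G(19) = mex{0,0,2,2} = 1
G(20) = mex{0,0,3,2} = 1
G(21) = mex{1,0,0,3} = 2
G(22) = mex{1,0,0,0} = 2
G(23) = mex{1,1,0,0} = 2
G(24) = mex{1,1,0,0} = 2
G(25) = mex{2,1,1,0} = 3
G(26) = mex{2,1,1,1} = 0
G(27) = mex{2,2,1,1} = 0
G(n+13) = G(n) holds for n = 0,…,8 (a full window of length max(S) = 9), so the sequence is purely periodic with period 13.

13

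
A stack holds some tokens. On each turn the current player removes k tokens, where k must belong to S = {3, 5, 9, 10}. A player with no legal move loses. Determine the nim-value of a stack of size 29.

n :  0  1  2  3  4  5  6  7  8  9 10 11 12 13 14 15 16 17 18 19 20 21 22 23 24 25 26 27 28 29
G :  0  0  0  1  1  1  2  2  0  3  3  1  4  2  0  0  0  1  1  1  2  2  0  3  3  1  4  2  0  0

0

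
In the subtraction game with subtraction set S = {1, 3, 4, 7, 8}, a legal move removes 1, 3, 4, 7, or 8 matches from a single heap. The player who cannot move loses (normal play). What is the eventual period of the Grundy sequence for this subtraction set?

n :  0  1  2  3  4  5  6  7  8  9 10 11 12 13 14 15 16 17 18 19 20 21 22 23
G :  0  1  0  1  2  3  2  3  4  5  4  0  1  0  1  2  3  2  3  4  5  4  0  1
G(n+11) = G(n) holds for n = 0,…,7 (a full window of length max(S) = 8), so the sequence is purely periodic with period 11.

11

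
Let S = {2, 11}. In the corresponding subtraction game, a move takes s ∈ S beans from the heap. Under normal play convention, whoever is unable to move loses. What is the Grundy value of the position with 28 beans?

G(0) = 0
G(1) = mex{} = 0
G(2) = mex{0} = 1
G(3) = mex{0} = 1
G(4) = mex{1} = 0
G(5) = mex{1} = 0
G(6) = mex{0} = 1
G(7) = mex{0} = 1
G(8) = mex{1} = 0
G(9) = mex{1} = 0
G(10) = mex{0} = 1
G(11) = mex{0,0} = 1
G(12) = mex{1,0} = 2
G(13) = mex{1,1} = 0
G(14) = mex{2,1} = 0
G(15) = mex{0,0} = 1
G(16) = mex{0,0} = 1
G(17) = mex{1,1} = 0
G(18) = mex{1,1} = 0
G(19) = mex{0,0} = 1
G(20) = mex{0,0} = 1
G(21) = mex{1,1} = 0
G(22) = mex{1,1} = 0
G(23) = mex{0,2} = 1
G(24) = mex{0,0} = 1
G(25) = mex{1,0} = 2
G(26) = mex{1,1} = 0
G(27) = mex{2,1} = 0
G(28) = mex{0,0} = 1

1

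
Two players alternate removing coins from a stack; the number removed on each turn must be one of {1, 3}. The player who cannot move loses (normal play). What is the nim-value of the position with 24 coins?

0

G(0) = 0
G(1) = mex{0} = 1
G(2) = mex{1} = 0
G(3) = mex{0,0} = 1
G(4) = mex{1,1} = 0
G(5) = mex{0,0} = 1
G(6) = mex{1,1} = 0
G(7) = mex{0,0} = 1
G(8) = mex{1,1} = 0
G(9) = mex{0,0} = 1
G(10) = mex{1,1} = 0
G(11) = mex{0,0} = 1
G(12) = mex{1,1} = 0
G(13) = mex{0,0} = 1
G(14) = mex{1,1} = 0
G(15) = mex{0,0} = 1
G(16) = mex{1,1} = 0
G(17) = mex{0,0} = 1
G(18) = mex{1,1} = 0
G(19) = mex{0,0} = 1
G(20) = mex{1,1} = 0
G(21) = mex{0,0} = 1
G(22) = mex{1,1} = 0
G(23) = mex{0,0} = 1
G(24) = mex{1,1} = 0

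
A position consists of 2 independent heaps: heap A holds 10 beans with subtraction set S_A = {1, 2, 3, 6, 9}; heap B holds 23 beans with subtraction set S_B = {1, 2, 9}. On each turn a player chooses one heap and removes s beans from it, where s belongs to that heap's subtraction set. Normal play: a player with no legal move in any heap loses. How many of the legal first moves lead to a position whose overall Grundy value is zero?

Heap A, S = {1, 2, 3, 6, 9}:
n :  0  1  2  3  4  5  6  7  8  9 10
G :  0  1  2  3  0  1  2  3  0  1  2
G_A(10) = 2.
Heap B, S = {1, 2, 9}:
G(0) = 0
G(1) = mex{0} = 1
G(2) = mex{1,0} = 2
G(3) = mex{2,1} = 0
G(4) = mex{0,2} = 1
G(5) = mex{1,0} = 2
G(6) = mex{2,1} = 0
G(7) = mex{0,2} = 1
G(8) = mex{1,0} = 2
G(9) = mex{2,1,0} = 3
G(10) = mex{3,2,1} = 0
G(11) = mex{0,3,2} = 1
G(12) = mex{1,0,0} = 2
G(13) = mex{2,1,1} = 0
G(14) = mex{0,2,2} = 1
G(15) = mex{1,0,0} = 2
G(16) = mex{2,1,1} = 0
G(17) = mex{0,2,2} = 1
G(18) = mex{1,0,3} = 2
G(19) = mex{2,1,0} = 3
G(20) = mex{3,2,1} = 0
G(21) = mex{0,3,2} = 1
G(22) = mex{1,0,0} = 2
G(23) = mex{2,1,1} = 0
G_B(23) = 0.
Combined Grundy value = 2 ⊕ 0 = 2.
A winning move leaves total XOR = 0, i.e. changes one component's Grundy value g to g ⊕ X where X is the current total.
Heap A: need g' = 2⊕2 = 0. Options: 10−1→G=1, 10−2→G=0, 10−3→G=3, 10−6→G=0, 10−9→G=1. Hits: 2.
Heap B: need g' = 0⊕2 = 2. Options: 23−1→G=2, 23−2→G=1, 23−9→G=1. Hits: 1.

3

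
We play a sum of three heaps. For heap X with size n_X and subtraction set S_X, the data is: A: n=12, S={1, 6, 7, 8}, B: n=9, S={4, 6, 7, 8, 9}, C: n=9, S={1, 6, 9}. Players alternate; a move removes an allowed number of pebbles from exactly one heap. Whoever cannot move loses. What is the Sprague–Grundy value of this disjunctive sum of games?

4

Heap A, S = {1, 6, 7, 8}:
n :  0  1  2  3  4  5  6  7  8  9 10 11 12
G :  0  1  0  1  0  1  2  3  2  3  2  3  4
G_A(12) = 4.
Heap B, S = {4, 6, 7, 8, 9}:
G(0) = 0
G(1) = mex{} = 0
G(2) = mex{} = 0
G(3) = mex{} = 0
G(4) = mex{0} = 1
G(5) = mex{0} = 1
G(6) = mex{0,0} = 1
G(7) = mex{0,0,0} = 1
G(8) = mex{1,0,0,0} = 2
G(9) = mex{1,0,0,0,0} = 2
G_B(9) = 2.
Heap C, S = {1, 6, 9}:
n : 0 1 2 3 4 5 6 7 8 9
G : 0 1 0 1 0 1 2 0 1 2
G_C(9) = 2.
Combined Grundy value = 4 ⊕ 2 ⊕ 2 = 4.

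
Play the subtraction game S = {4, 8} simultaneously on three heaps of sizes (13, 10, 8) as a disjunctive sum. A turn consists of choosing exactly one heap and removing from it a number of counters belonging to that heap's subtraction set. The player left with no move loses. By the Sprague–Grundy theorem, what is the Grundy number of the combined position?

All heaps use S = {4, 8}:
G(0) = 0
G(1) = mex{} = 0
G(2) = mex{} = 0
G(3) = mex{} = 0
G(4) = mex{0} = 1
G(5) = mex{0} = 1
G(6) = mex{0} = 1
G(7) = mex{0} = 1
G(8) = mex{1,0} = 2
G(9) = mex{1,0} = 2
G(10) = mex{1,0} = 2
G(11) = mex{1,0} = 2
G(12) = mex{2,1} = 0
G(13) = mex{2,1} = 0
Heap A: G(13) = 0.
Heap B: G(10) = 2.
Heap C: G(8) = 2.
Combined Grundy value = 0 ⊕ 2 ⊕ 2 = 0.

0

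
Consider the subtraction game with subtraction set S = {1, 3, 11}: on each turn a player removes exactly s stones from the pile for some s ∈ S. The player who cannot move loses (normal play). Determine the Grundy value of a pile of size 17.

n :  0  1  2  3  4  5  6  7  8  9 10 11 12 13 14 15 16 17
G :  0  1  0  1  0  1  0  1  0  1  0  1  0  1  0  1  0  1

1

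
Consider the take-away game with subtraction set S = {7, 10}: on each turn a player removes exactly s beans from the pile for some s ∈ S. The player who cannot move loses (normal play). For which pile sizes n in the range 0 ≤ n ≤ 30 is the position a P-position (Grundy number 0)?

G(0) = 0
G(1) = mex{} = 0
G(2) = mex{} = 0
G(3) = mex{} = 0
G(4) = mex{} = 0
G(5) = mex{} = 0
G(6) = mex{} = 0
G(7) = mex{0} = 1
G(8) = mex{0} = 1
G(9) = mex{0} = 1
G(10) = mex{0,0} = 1
G(11) = mex{0,0} = 1
G(12) = mex{0,0} = 1
G(13) = mex{0,0} = 1
G(14) = mex{1,0} = 2
G(15) = mex{1,0} = 2
G(16) = mex{1,0} = 2
G(17) = mex{1,1} = 0
G(18) = mex{1,1} = 0
G(19) = mex{1,1} = 0
G(20) = mex{1,1} = 0
G(21) = mex{2,1} = 0
G(22) = mex{2,1} = 0
G(23) = mex{2,1} = 0
G(24) = mex{0,2} = 1
G(25) = mex{0,2} = 1
G(26) = mex{0,2} = 1
G(27) = mex{0,0} = 1
G(28) = mex{0,0} = 1
G(29) = mex{0,0} = 1
G(30) = mex{0,0} = 1
P-positions are exactly the n with G(n) = 0.

0, 1, 2, 3, 4, 5, 6, 17, 18, 19, 20, 21, 22, 23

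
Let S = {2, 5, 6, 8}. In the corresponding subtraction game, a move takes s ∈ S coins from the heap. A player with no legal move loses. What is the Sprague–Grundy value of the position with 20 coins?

G(0) = 0
G(1) = mex{} = 0
G(2) = mex{0} = 1
G(3) = mex{0} = 1
G(4) = mex{1} = 0
G(5) = mex{1,0} = 2
G(6) = mex{0,0,0} = 1
G(7) = mex{2,1,0} = 3
G(8) = mex{1,1,1,0} = 2
G(9) = mex{3,0,1,0} = 2
G(10) = mex{2,2,0,1} = 3
G(11) = mex{2,1,2,1} = 0
G(12) = mex{3,3,1,0} = 2
G(13) = mex{0,2,3,2} = 1
G(14) = mex{2,2,2,1} = 0
G(15) = mex{1,3,2,3} = 0
G(16) = mex{0,0,3,2} = 1
G(17) = mex{0,2,0,2} = 1
G(18) = mex{1,1,2,3} = 0
G(19) = mex{1,0,1,0} = 2
G(20) = mex{0,0,0,2} = 1

1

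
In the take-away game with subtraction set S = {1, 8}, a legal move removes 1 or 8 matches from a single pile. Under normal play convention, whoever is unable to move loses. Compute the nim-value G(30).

G(0) = 0
G(1) = mex{0} = 1
G(2) = mex{1} = 0
G(3) = mex{0} = 1
G(4) = mex{1} = 0
G(5) = mex{0} = 1
G(6) = mex{1} = 0
G(7) = mex{0} = 1
G(8) = mex{1,0} = 2
G(9) = mex{2,1} = 0
G(10) = mex{0,0} = 1
G(11) = mex{1,1} = 0
G(12) = mex{0,0} = 1
G(13) = mex{1,1} = 0
G(14) = mex{0,0} = 1
G(15) = mex{1,1} = 0
G(16) = mex{0,2} = 1
G(17) = mex{1,0} = 2
G(18) = mex{2,1} = 0
G(19) = mex{0,0} = 1
G(20) = mex{1,1} = 0
G(21) = mex{0,0} = 1
G(22) = mex{1,1} = 0
G(23) = mex{0,0} = 1
G(24) = mex{1,1} = 0
G(25) = mex{0,2} = 1
G(26) = mex{1,0} = 2
G(27) = mex{2,1} = 0
G(28) = mex{0,0} = 1
G(29) = mex{1,1} = 0
G(30) = mex{0,0} = 1

1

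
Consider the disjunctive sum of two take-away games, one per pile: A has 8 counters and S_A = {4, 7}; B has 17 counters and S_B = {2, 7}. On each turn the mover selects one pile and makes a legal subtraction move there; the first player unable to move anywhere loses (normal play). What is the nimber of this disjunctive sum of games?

Pile A, S = {4, 7}:
n : 0 1 2 3 4 5 6 7 8
G : 0 0 0 0 1 1 1 1 2
G_A(8) = 2.
Pile B, S = {2, 7}:
n :  0  1  2  3  4  5  6  7  8  9 10 11 12 13 14 15 16 17
G :  0  0  1  1  0  0  1  1  2  0  0  1  1  0  0  1  1  2
G_B(17) = 2.
Combined Grundy value = 2 ⊕ 2 = 0.

0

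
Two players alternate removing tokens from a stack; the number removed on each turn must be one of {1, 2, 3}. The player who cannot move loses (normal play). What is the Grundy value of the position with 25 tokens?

1

n :  0  1  2  3  4  5  6  7  8  9 10 11 12 13 14 15 16 17 18 19 20 21 22 23 24 25
G :  0  1  2  3  0  1  2  3  0  1  2  3  0  1  2  3  0  1  2  3  0  1  2  3  0  1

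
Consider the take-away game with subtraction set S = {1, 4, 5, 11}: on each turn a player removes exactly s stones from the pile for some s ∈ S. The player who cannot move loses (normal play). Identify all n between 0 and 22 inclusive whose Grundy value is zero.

n :  0  1  2  3  4  5  6  7  8  9 10 11 12 13 14 15 16 17 18 19 20 21 22
G :  0  1  0  1  2  3  2  3  0  1  0  1  2  3  2  3  0  1  0  1  2  3  2
P-positions are exactly the n with G(n) = 0.

0, 2, 8, 10, 16, 18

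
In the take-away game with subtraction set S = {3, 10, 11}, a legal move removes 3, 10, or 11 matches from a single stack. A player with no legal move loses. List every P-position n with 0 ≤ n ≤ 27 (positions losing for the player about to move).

0, 1, 2, 6, 7, 8, 14, 15, 20, 21, 22, 27

n :  0  1  2  3  4  5  6  7  8  9 10 11 12 13 14 15 16 17 18 19 20 21 22 23 24 25 26 27
G :  0  0  0  1  1  1  0  0  0  1  1  1  2  2  0  0  3  1  1  2  0  0  0  1  1  1  2  0
P-positions are exactly the n with G(n) = 0.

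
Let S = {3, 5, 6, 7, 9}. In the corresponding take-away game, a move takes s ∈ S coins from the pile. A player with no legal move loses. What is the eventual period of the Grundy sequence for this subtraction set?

G(0) = 0
G(1) = mex{} = 0
G(2) = mex{} = 0
G(3) = mex{0} = 1
G(4) = mex{0} = 1
G(5) = mex{0,0} = 1
G(6) = mex{1,0,0} = 2
G(7) = mex{1,0,0,0} = 2
G(8) = mex{1,1,0,0} = 2
G(9) = mex{2,1,1,0,0} = 3
G(10) = mex{2,1,1,1,0} = 3
G(11) = mex{2,2,1,1,0} = 3
G(12) = mex{3,2,2,1,1} = 0
G(13) = mex{3,2,2,2,1} = 0
G(14) = mex{3,3,2,2,1} = 0
G(15) = mex{0,3,3,2,2} = 1
G(16) = mex{0,3,3,3,2} = 1
G(17) = mex{0,0,3,3,2} = 1
G(18) = mex{1,0,0,3,3} = 2
G(19) = mex{1,0,0,0,3} = 2
G(20) = mex{1,1,0,0,3} = 2
G(21) = mex{2,1,1,0,0} = 3
G(22) = mex{2,1,1,1,0} = 3
G(23) = mex{2,2,1,1,0} = 3
G(24) = mex{3,2,2,1,1} = 0
G(25) = mex{3,2,2,2,1} = 0
G(n+12) = G(n) holds for n = 0,…,8 (a full window of length max(S) = 9), so the sequence is purely periodic with period 12.

12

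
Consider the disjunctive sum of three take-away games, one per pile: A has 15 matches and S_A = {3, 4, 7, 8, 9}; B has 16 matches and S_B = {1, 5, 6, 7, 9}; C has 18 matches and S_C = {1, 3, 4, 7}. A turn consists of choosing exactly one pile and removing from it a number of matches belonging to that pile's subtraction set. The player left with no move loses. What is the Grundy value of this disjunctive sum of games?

Pile A, S = {3, 4, 7, 8, 9}:
n :  0  1  2  3  4  5  6  7  8  9 10 11 12 13 14 15
G :  0  0  0  1  1  1  2  2  2  3  3  3  0  0  0  1
G_A(15) = 1.
Pile B, S = {1, 5, 6, 7, 9}:
G(0) = 0
G(1) = mex{0} = 1
G(2) = mex{1} = 0
G(3) = mex{0} = 1
G(4) = mex{1} = 0
G(5) = mex{0,0} = 1
G(6) = mex{1,1,0} = 2
G(7) = mex{2,0,1,0} = 3
G(8) = mex{3,1,0,1} = 2
G(9) = mex{2,0,1,0,0} = 3
G(10) = mex{3,1,0,1,1} = 2
G(11) = mex{2,2,1,0,0} = 3
G(12) = mex{3,3,2,1,1} = 0
G(13) = mex{0,2,3,2,0} = 1
G(14) = mex{1,3,2,3,1} = 0
G(15) = mex{0,2,3,2,2} = 1
G(16) = mex{1,3,2,3,3} = 0
G_B(16) = 0.
Pile C, S = {1, 3, 4, 7}:
G(0) = 0
G(1) = mex{0} = 1
G(2) = mex{1} = 0
G(3) = mex{0,0} = 1
G(4) = mex{1,1,0} = 2
G(5) = mex{2,0,1} = 3
G(6) = mex{3,1,0} = 2
G(7) = mex{2,2,1,0} = 3
G(8) = mex{3,3,2,1} = 0
G(9) = mex{0,2,3,0} = 1
G(10) = mex{1,3,2,1} = 0
G(11) = mex{0,0,3,2} = 1
G(12) = mex{1,1,0,3} = 2
G(13) = mex{2,0,1,2} = 3
G(14) = mex{3,1,0,3} = 2
G(15) = mex{2,2,1,0} = 3
G(16) = mex{3,3,2,1} = 0
G(17) = mex{0,2,3,0} = 1
G(18) = mex{1,3,2,1} = 0
G_C(18) = 0.
Combined Grundy value = 1 ⊕ 0 ⊕ 0 = 1.

1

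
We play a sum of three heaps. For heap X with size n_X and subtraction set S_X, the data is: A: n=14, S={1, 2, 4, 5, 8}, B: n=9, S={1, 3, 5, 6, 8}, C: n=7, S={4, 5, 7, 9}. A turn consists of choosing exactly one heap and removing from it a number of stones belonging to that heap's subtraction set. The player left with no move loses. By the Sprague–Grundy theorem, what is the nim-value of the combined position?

0

Heap A, S = {1, 2, 4, 5, 8}:
n :  0  1  2  3  4  5  6  7  8  9 10 11 12 13 14
G :  0  1  2  0  1  2  0  1  2  0  1  2  0  1  2
G_A(14) = 2.
Heap B, S = {1, 3, 5, 6, 8}:
G(0) = 0
G(1) = mex{0} = 1
G(2) = mex{1} = 0
G(3) = mex{0,0} = 1
G(4) = mex{1,1} = 0
G(5) = mex{0,0,0} = 1
G(6) = mex{1,1,1,0} = 2
G(7) = mex{2,0,0,1} = 3
G(8) = mex{3,1,1,0,0} = 2
G(9) = mex{2,2,0,1,1} = 3
G_B(9) = 3.
Heap C, S = {4, 5, 7, 9}:
G(0) = 0
G(1) = mex{} = 0
G(2) = mex{} = 0
G(3) = mex{} = 0
G(4) = mex{0} = 1
G(5) = mex{0,0} = 1
G(6) = mex{0,0} = 1
G(7) = mex{0,0,0} = 1
G_C(7) = 1.
Combined Grundy value = 2 ⊕ 3 ⊕ 1 = 0.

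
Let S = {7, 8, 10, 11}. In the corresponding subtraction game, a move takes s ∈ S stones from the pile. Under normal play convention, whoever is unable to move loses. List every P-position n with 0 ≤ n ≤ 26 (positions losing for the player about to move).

n :  0  1  2  3  4  5  6  7  8  9 10 11 12 13 14 15 16 17 18 19 20 21 22 23 24 25 26
G :  0  0  0  0  0  0  0  1  1  1  1  1  1  1  2  2  2  2  0  0  0  0  0  0  0  1  1
P-positions are exactly the n with G(n) = 0.

0, 1, 2, 3, 4, 5, 6, 18, 19, 20, 21, 22, 23, 24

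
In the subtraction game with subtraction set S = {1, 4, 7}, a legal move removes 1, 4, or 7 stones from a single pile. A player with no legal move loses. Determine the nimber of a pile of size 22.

G(0) = 0
G(1) = mex{0} = 1
G(2) = mex{1} = 0
G(3) = mex{0} = 1
G(4) = mex{1,0} = 2
G(5) = mex{2,1} = 0
G(6) = mex{0,0} = 1
G(7) = mex{1,1,0} = 2
G(8) = mex{2,2,1} = 0
G(9) = mex{0,0,0} = 1
G(10) = mex{1,1,1} = 0
G(11) = mex{0,2,2} = 1
G(12) = mex{1,0,0} = 2
G(13) = mex{2,1,1} = 0
G(14) = mex{0,0,2} = 1
G(15) = mex{1,1,0} = 2
G(16) = mex{2,2,1} = 0
G(17) = mex{0,0,0} = 1
G(18) = mex{1,1,1} = 0
G(19) = mex{0,2,2} = 1
G(20) = mex{1,0,0} = 2
G(21) = mex{2,1,1} = 0
G(22) = mex{0,0,2} = 1

1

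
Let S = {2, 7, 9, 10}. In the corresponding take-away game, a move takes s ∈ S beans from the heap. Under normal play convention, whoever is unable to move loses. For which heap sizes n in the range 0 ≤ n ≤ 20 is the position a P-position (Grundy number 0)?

0, 1, 4, 5, 16, 17, 20

G(0) = 0
G(1) = mex{} = 0
G(2) = mex{0} = 1
G(3) = mex{0} = 1
G(4) = mex{1} = 0
G(5) = mex{1} = 0
G(6) = mex{0} = 1
G(7) = mex{0,0} = 1
G(8) = mex{1,0} = 2
G(9) = mex{1,1,0} = 2
G(10) = mex{2,1,0,0} = 3
G(11) = mex{2,0,1,0} = 3
G(12) = mex{3,0,1,1} = 2
G(13) = mex{3,1,0,1} = 2
G(14) = mex{2,1,0,0} = 3
G(15) = mex{2,2,1,0} = 3
G(16) = mex{3,2,1,1} = 0
G(17) = mex{3,3,2,1} = 0
G(18) = mex{0,3,2,2} = 1
G(19) = mex{0,2,3,2} = 1
G(20) = mex{1,2,3,3} = 0
P-positions are exactly the n with G(n) = 0.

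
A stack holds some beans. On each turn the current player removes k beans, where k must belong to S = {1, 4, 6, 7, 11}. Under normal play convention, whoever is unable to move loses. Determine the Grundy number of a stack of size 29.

1

G(0) = 0
G(1) = mex{0} = 1
G(2) = mex{1} = 0
G(3) = mex{0} = 1
G(4) = mex{1,0} = 2
G(5) = mex{2,1} = 0
G(6) = mex{0,0,0} = 1
G(7) = mex{1,1,1,0} = 2
G(8) = mex{2,2,0,1} = 3
G(9) = mex{3,0,1,0} = 2
G(10) = mex{2,1,2,1} = 0
G(11) = mex{0,2,0,2,0} = 1
G(12) = mex{1,3,1,0,1} = 2
G(13) = mex{2,2,2,1,0} = 3
G(14) = mex{3,0,3,2,1} = 4
G(15) = mex{4,1,2,3,2} = 0
G(16) = mex{0,2,0,2,0} = 1
G(17) = mex{1,3,1,0,1} = 2
G(18) = mex{2,4,2,1,2} = 0
G(19) = mex{0,0,3,2,3} = 1
G(20) = mex{1,1,4,3,2} = 0
G(21) = mex{0,2,0,4,0} = 1
G(22) = mex{1,0,1,0,1} = 2
G(23) = mex{2,1,2,1,2} = 0
G(24) = mex{0,0,0,2,3} = 1
G(25) = mex{1,1,1,0,4} = 2
G(26) = mex{2,2,0,1,0} = 3
G(27) = mex{3,0,1,0,1} = 2
G(28) = mex{2,1,2,1,2} = 0
G(29) = mex{0,2,0,2,0} = 1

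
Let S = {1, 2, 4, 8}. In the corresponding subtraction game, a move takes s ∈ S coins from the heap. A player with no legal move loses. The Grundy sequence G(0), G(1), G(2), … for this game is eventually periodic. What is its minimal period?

G(0) = 0
G(1) = mex{0} = 1
G(2) = mex{1,0} = 2
G(3) = mex{2,1} = 0
G(4) = mex{0,2,0} = 1
G(5) = mex{1,0,1} = 2
G(6) = mex{2,1,2} = 0
G(7) = mex{0,2,0} = 1
G(8) = mex{1,0,1,0} = 2
G(9) = mex{2,1,2,1} = 0
G(10) = mex{0,2,0,2} = 1
G(11) = mex{1,0,1,0} = 2
G(12) = mex{2,1,2,1} = 0
G(13) = mex{0,2,0,2} = 1
G(14) = mex{1,0,1,0} = 2
G(n+3) = G(n) holds for n = 0,…,7 (a full window of length max(S) = 8), so the sequence is purely periodic with period 3.

3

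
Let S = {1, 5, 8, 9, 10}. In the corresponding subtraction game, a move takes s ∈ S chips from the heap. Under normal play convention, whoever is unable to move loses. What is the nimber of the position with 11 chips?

3

G(0) = 0
G(1) = mex{0} = 1
G(2) = mex{1} = 0
G(3) = mex{0} = 1
G(4) = mex{1} = 0
G(5) = mex{0,0} = 1
G(6) = mex{1,1} = 0
G(7) = mex{0,0} = 1
G(8) = mex{1,1,0} = 2
G(9) = mex{2,0,1,0} = 3
G(10) = mex{3,1,0,1,0} = 2
G(11) = mex{2,0,1,0,1} = 3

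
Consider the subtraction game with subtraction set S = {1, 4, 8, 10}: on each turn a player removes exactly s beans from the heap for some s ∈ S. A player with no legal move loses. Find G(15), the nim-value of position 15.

n :  0  1  2  3  4  5  6  7  8  9 10 11 12 13 14 15
G :  0  1  0  1  2  0  1  0  1  2  3  2  3  4  0  1

1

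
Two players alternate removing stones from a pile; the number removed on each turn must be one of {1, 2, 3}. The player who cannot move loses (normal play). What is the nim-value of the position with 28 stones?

G(0) = 0
G(1) = mex{0} = 1
G(2) = mex{1,0} = 2
G(3) = mex{2,1,0} = 3
G(4) = mex{3,2,1} = 0
G(5) = mex{0,3,2} = 1
G(6) = mex{1,0,3} = 2
G(7) = mex{2,1,0} = 3
G(8) = mex{3,2,1} = 0
G(9) = mex{0,3,2} = 1
G(10) = mex{1,0,3} = 2
G(11) = mex{2,1,0} = 3
G(12) = mex{3,2,1} = 0
G(13) = mex{0,3,2} = 1
G(14) = mex{1,0,3} = 2
G(15) = mex{2,1,0} = 3
G(16) = mex{3,2,1} = 0
G(17) = mex{0,3,2} = 1
G(18) = mex{1,0,3} = 2
G(19) = mex{2,1,0} = 3
G(20) = mex{3,2,1} = 0
G(21) = mex{0,3,2} = 1
G(22) = mex{1,0,3} = 2
G(23) = mex{2,1,0} = 3
G(24) = mex{3,2,1} = 0
G(25) = mex{0,3,2} = 1
G(26) = mex{1,0,3} = 2
G(27) = mex{2,1,0} = 3
G(28) = mex{3,2,1} = 0

0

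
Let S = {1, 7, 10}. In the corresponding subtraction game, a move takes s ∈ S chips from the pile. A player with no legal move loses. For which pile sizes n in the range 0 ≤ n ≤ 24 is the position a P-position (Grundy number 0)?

n :  0  1  2  3  4  5  6  7  8  9 10 11 12 13 14 15 16 17 18 19 20 21 22 23 24
G :  0  1  0  1  0  1  0  1  0  1  2  3  2  3  2  3  2  0  1  0  1  0  1  0  1
P-positions are exactly the n with G(n) = 0.

0, 2, 4, 6, 8, 17, 19, 21, 23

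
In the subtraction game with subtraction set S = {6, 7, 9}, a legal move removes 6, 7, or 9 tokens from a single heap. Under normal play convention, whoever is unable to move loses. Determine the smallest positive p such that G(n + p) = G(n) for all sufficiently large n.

15

G(0) = 0
G(1) = mex{} = 0
G(2) = mex{} = 0
G(3) = mex{} = 0
G(4) = mex{} = 0
G(5) = mex{} = 0
G(6) = mex{0} = 1
G(7) = mex{0,0} = 1
G(8) = mex{0,0} = 1
G(9) = mex{0,0,0} = 1
G(10) = mex{0,0,0} = 1
G(11) = mex{0,0,0} = 1
G(12) = mex{1,0,0} = 2
G(13) = mex{1,1,0} = 2
G(14) = mex{1,1,0} = 2
G(15) = mex{1,1,1} = 0
G(16) = mex{1,1,1} = 0
G(17) = mex{1,1,1} = 0
G(18) = mex{2,1,1} = 0
G(19) = mex{2,2,1} = 0
G(20) = mex{2,2,1} = 0
G(21) = mex{0,2,2} = 1
G(22) = mex{0,0,2} = 1
G(23) = mex{0,0,2} = 1
G(24) = mex{0,0,0} = 1
G(25) = mex{0,0,0} = 1
G(26) = mex{0,0,0} = 1
G(27) = mex{1,0,0} = 2
G(28) = mex{1,1,0} = 2
G(29) = mex{1,1,0} = 2
G(30) = mex{1,1,1} = 0
G(31) = mex{1,1,1} = 0
G(n+15) = G(n) holds for n = 0,…,8 (a full window of length max(S) = 9), so the sequence is purely periodic with period 15.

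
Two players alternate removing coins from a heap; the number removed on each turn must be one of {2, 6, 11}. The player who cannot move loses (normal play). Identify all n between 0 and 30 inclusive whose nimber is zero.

0, 1, 4, 5, 8, 9, 13, 17, 18, 21, 22, 25, 26, 30

G(0) = 0
G(1) = mex{} = 0
G(2) = mex{0} = 1
G(3) = mex{0} = 1
G(4) = mex{1} = 0
G(5) = mex{1} = 0
G(6) = mex{0,0} = 1
G(7) = mex{0,0} = 1
G(8) = mex{1,1} = 0
G(9) = mex{1,1} = 0
G(10) = mex{0,0} = 1
G(11) = mex{0,0,0} = 1
G(12) = mex{1,1,0} = 2
G(13) = mex{1,1,1} = 0
G(14) = mex{2,0,1} = 3
G(15) = mex{0,0,0} = 1
G(16) = mex{3,1,0} = 2
G(17) = mex{1,1,1} = 0
G(18) = mex{2,2,1} = 0
G(19) = mex{0,0,0} = 1
G(20) = mex{0,3,0} = 1
G(21) = mex{1,1,1} = 0
G(22) = mex{1,2,1} = 0
G(23) = mex{0,0,2} = 1
G(24) = mex{0,0,0} = 1
G(25) = mex{1,1,3} = 0
G(26) = mex{1,1,1} = 0
G(27) = mex{0,0,2} = 1
G(28) = mex{0,0,0} = 1
G(29) = mex{1,1,0} = 2
G(30) = mex{1,1,1} = 0
P-positions are exactly the n with G(n) = 0.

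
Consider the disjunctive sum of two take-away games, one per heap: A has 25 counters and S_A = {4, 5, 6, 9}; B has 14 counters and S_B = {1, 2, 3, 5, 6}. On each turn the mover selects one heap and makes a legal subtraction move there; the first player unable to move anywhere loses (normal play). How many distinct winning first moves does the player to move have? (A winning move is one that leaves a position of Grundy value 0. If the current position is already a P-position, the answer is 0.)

Heap A, S = {4, 5, 6, 9}:
G(0) = 0
G(1) = mex{} = 0
G(2) = mex{} = 0
G(3) = mex{} = 0
G(4) = mex{0} = 1
G(5) = mex{0,0} = 1
G(6) = mex{0,0,0} = 1
G(7) = mex{0,0,0} = 1
G(8) = mex{1,0,0} = 2
G(9) = mex{1,1,0,0} = 2
G(10) = mex{1,1,1,0} = 2
G(11) = mex{1,1,1,0} = 2
G(12) = mex{2,1,1,0} = 3
G(13) = mex{2,2,1,1} = 0
G(14) = mex{2,2,2,1} = 0
G(15) = mex{2,2,2,1} = 0
G(16) = mex{3,2,2,1} = 0
G(17) = mex{0,3,2,2} = 1
G(18) = mex{0,0,3,2} = 1
G(19) = mex{0,0,0,2} = 1
G(20) = mex{0,0,0,2} = 1
G(21) = mex{1,0,0,3} = 2
G(22) = mex{1,1,0,0} = 2
G(23) = mex{1,1,1,0} = 2
G(24) = mex{1,1,1,0} = 2
G(25) = mex{2,1,1,0} = 3
G_A(25) = 3.
Heap B, S = {1, 2, 3, 5, 6}:
G(0) = 0
G(1) = mex{0} = 1
G(2) = mex{1,0} = 2
G(3) = mex{2,1,0} = 3
G(4) = mex{3,2,1} = 0
G(5) = mex{0,3,2,0} = 1
G(6) = mex{1,0,3,1,0} = 2
G(7) = mex{2,1,0,2,1} = 3
G(8) = mex{3,2,1,3,2} = 0
G(9) = mex{0,3,2,0,3} = 1
G(10) = mex{1,0,3,1,0} = 2
G(11) = mex{2,1,0,2,1} = 3
G(12) = mex{3,2,1,3,2} = 0
G(13) = mex{0,3,2,0,3} = 1
G(14) = mex{1,0,3,1,0} = 2
G_B(14) = 2.
Combined Grundy value = 3 ⊕ 2 = 1.
A winning move leaves total XOR = 0, i.e. changes one component's Grundy value g to g ⊕ X where X is the current total.
Heap A: need g' = 3⊕1 = 2. Options: 25−4→G=2, 25−5→G=1, 25−6→G=1, 25−9→G=0. Hits: 1.
Heap B: need g' = 2⊕1 = 3. Options: 14−1→G=1, 14−2→G=0, 14−3→G=3, 14−5→G=1, 14−6→G=0. Hits: 1.

2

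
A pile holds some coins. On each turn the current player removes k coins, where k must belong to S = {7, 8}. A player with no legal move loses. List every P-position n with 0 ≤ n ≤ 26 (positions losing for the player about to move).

0, 1, 2, 3, 4, 5, 6, 15, 16, 17, 18, 19, 20, 21

n :  0  1  2  3  4  5  6  7  8  9 10 11 12 13 14 15 16 17 18 19 20 21 22 23 24 25 26
G :  0  0  0  0  0  0  0  1  1  1  1  1  1  1  2  0  0  0  0  0  0  0  1  1  1  1  1
P-positions are exactly the n with G(n) = 0.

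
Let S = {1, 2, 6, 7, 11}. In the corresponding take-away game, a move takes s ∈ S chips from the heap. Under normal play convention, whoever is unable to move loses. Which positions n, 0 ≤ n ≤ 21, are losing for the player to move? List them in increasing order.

n :  0  1  2  3  4  5  6  7  8  9 10 11 12 13 14 15 16 17 18 19 20 21
G :  0  1  2  0  1  2  3  4  0  1  2  3  0  1  2  3  0  1  2  3  0  1
P-positions are exactly the n with G(n) = 0.

0, 3, 8, 12, 16, 20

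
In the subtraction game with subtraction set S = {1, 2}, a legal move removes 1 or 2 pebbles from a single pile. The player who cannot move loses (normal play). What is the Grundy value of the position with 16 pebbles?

n :  0  1  2  3  4  5  6  7  8  9 10 11 12 13 14 15 16
G :  0  1  2  0  1  2  0  1  2  0  1  2  0  1  2  0  1

1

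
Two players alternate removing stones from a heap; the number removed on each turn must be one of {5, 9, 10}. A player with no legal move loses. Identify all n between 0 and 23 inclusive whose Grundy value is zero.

n :  0  1  2  3  4  5  6  7  8  9 10 11 12 13 14 15 16 17 18 19 20 21 22 23
G :  0  0  0  0  0  1  1  1  1  1  2  2  2  2  2  0  0  0  0  0  1  1  1  1
P-positions are exactly the n with G(n) = 0.

0, 1, 2, 3, 4, 15, 16, 17, 18, 19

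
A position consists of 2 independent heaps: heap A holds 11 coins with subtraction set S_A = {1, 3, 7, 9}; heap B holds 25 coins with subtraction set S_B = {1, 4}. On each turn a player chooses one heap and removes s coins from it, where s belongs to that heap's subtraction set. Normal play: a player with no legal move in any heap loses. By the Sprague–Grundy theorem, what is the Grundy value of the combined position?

1

Heap A, S = {1, 3, 7, 9}:
G(0) = 0
G(1) = mex{0} = 1
G(2) = mex{1} = 0
G(3) = mex{0,0} = 1
G(4) = mex{1,1} = 0
G(5) = mex{0,0} = 1
G(6) = mex{1,1} = 0
G(7) = mex{0,0,0} = 1
G(8) = mex{1,1,1} = 0
G(9) = mex{0,0,0,0} = 1
G(10) = mex{1,1,1,1} = 0
G(11) = mex{0,0,0,0} = 1
G_A(11) = 1.
Heap B, S = {1, 4}:
G(0) = 0
G(1) = mex{0} = 1
G(2) = mex{1} = 0
G(3) = mex{0} = 1
G(4) = mex{1,0} = 2
G(5) = mex{2,1} = 0
G(6) = mex{0,0} = 1
G(7) = mex{1,1} = 0
G(8) = mex{0,2} = 1
G(9) = mex{1,0} = 2
G(10) = mex{2,1} = 0
G(11) = mex{0,0} = 1
G(12) = mex{1,1} = 0
G(13) = mex{0,2} = 1
G(14) = mex{1,0} = 2
G(15) = mex{2,1} = 0
G(16) = mex{0,0} = 1
G(17) = mex{1,1} = 0
G(18) = mex{0,2} = 1
G(19) = mex{1,0} = 2
G(20) = mex{2,1} = 0
G(21) = mex{0,0} = 1
G(22) = mex{1,1} = 0
G(23) = mex{0,2} = 1
G(24) = mex{1,0} = 2
G(25) = mex{2,1} = 0
G_B(25) = 0.
Combined Grundy value = 1 ⊕ 0 = 1.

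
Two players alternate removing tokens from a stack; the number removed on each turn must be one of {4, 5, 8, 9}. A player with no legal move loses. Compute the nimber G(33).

1

n :  0  1  2  3  4  5  6  7  8  9 10 11 12 13 14 15 16 17 18 19 20 21 22 23 24 25 26 27 28 29 30 31 32 33
G :  0  0  0  0  1  1  1  1  2  2  2  2  3  0  0  0  0  1  1  1  1  2  2  2  2  3  0  0  0  0  1  1  1  1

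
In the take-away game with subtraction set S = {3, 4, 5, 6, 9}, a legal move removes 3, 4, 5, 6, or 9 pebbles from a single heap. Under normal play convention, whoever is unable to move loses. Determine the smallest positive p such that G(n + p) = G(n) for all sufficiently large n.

12

n :  0  1  2  3  4  5  6  7  8  9 10 11 12 13 14 15 16 17 18 19 20 21 22 23 24 25
G :  0  0  0  1  1  1  2  2  2  3  3  3  0  0  0  1  1  1  2  2  2  3  3  3  0  0
G(n+12) = G(n) holds for n = 0,…,8 (a full window of length max(S) = 9), so the sequence is purely periodic with period 12.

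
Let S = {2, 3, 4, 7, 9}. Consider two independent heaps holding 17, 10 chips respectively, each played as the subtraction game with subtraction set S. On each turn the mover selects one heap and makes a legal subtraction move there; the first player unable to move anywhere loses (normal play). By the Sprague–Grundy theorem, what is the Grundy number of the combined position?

All heaps use S = {2, 3, 4, 7, 9}:
G(0) = 0
G(1) = mex{} = 0
G(2) = mex{0} = 1
G(3) = mex{0,0} = 1
G(4) = mex{1,0,0} = 2
G(5) = mex{1,1,0} = 2
G(6) = mex{2,1,1} = 0
G(7) = mex{2,2,1,0} = 3
G(8) = mex{0,2,2,0} = 1
G(9) = mex{3,0,2,1,0} = 4
G(10) = mex{1,3,0,1,0} = 2
G(11) = mex{4,1,3,2,1} = 0
G(12) = mex{2,4,1,2,1} = 0
G(13) = mex{0,2,4,0,2} = 1
G(14) = mex{0,0,2,3,2} = 1
G(15) = mex{1,0,0,1,0} = 2
G(16) = mex{1,1,0,4,3} = 2
G(17) = mex{2,1,1,2,1} = 0
Heap A: G(17) = 0.
Heap B: G(10) = 2.
Combined Grundy value = 0 ⊕ 2 = 2.

2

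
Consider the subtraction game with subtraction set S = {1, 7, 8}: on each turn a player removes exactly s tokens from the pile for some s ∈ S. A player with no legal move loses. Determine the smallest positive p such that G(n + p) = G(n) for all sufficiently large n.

15

n :  0  1  2  3  4  5  6  7  8  9 10 11 12 13 14 15 16 17 18 19 20 21 22 23 24 25 26 27 28 29 30 31
G :  0  1  0  1  0  1  0  1  2  3  2  3  2  3  2  0  1  0  1  0  1  0  1  2  3  2  3  2  3  2  0  1
G(n+15) = G(n) holds for n = 0,…,7 (a full window of length max(S) = 8), so the sequence is purely periodic with period 15.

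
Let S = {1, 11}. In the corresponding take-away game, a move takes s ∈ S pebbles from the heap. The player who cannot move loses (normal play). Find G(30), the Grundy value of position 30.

0

n :  0  1  2  3  4  5  6  7  8  9 10 11 12 13 14 15 16 17 18 19 20 21 22 23 24 25 26 27 28 29 30
G :  0  1  0  1  0  1  0  1  0  1  0  1  0  1  0  1  0  1  0  1  0  1  0  1  0  1  0  1  0  1  0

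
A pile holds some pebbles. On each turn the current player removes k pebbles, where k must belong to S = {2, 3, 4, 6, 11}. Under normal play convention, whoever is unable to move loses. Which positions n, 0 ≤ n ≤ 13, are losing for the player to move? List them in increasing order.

0, 1, 8, 9

G(0) = 0
G(1) = mex{} = 0
G(2) = mex{0} = 1
G(3) = mex{0,0} = 1
G(4) = mex{1,0,0} = 2
G(5) = mex{1,1,0} = 2
G(6) = mex{2,1,1,0} = 3
G(7) = mex{2,2,1,0} = 3
G(8) = mex{3,2,2,1} = 0
G(9) = mex{3,3,2,1} = 0
G(10) = mex{0,3,3,2} = 1
G(11) = mex{0,0,3,2,0} = 1
G(12) = mex{1,0,0,3,0} = 2
G(13) = mex{1,1,0,3,1} = 2
P-positions are exactly the n with G(n) = 0.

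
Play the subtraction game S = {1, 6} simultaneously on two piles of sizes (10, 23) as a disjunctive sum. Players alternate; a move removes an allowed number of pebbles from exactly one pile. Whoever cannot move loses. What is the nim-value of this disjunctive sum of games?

All piles use S = {1, 6}:
G(0) = 0
G(1) = mex{0} = 1
G(2) = mex{1} = 0
G(3) = mex{0} = 1
G(4) = mex{1} = 0
G(5) = mex{0} = 1
G(6) = mex{1,0} = 2
G(7) = mex{2,1} = 0
G(8) = mex{0,0} = 1
G(9) = mex{1,1} = 0
G(10) = mex{0,0} = 1
G(11) = mex{1,1} = 0
G(12) = mex{0,2} = 1
G(13) = mex{1,0} = 2
G(14) = mex{2,1} = 0
G(15) = mex{0,0} = 1
G(16) = mex{1,1} = 0
G(17) = mex{0,0} = 1
G(18) = mex{1,1} = 0
G(19) = mex{0,2} = 1
G(20) = mex{1,0} = 2
G(21) = mex{2,1} = 0
G(22) = mex{0,0} = 1
G(23) = mex{1,1} = 0
Pile A: G(10) = 1.
Pile B: G(23) = 0.
Combined Grundy value = 1 ⊕ 0 = 1.

1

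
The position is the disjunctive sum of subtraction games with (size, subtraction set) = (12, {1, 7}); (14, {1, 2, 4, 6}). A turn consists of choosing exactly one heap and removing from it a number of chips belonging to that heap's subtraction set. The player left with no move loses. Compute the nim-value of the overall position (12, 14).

Heap A, S = {1, 7}:
G(0) = 0
G(1) = mex{0} = 1
G(2) = mex{1} = 0
G(3) = mex{0} = 1
G(4) = mex{1} = 0
G(5) = mex{0} = 1
G(6) = mex{1} = 0
G(7) = mex{0,0} = 1
G(8) = mex{1,1} = 0
G(9) = mex{0,0} = 1
G(10) = mex{1,1} = 0
G(11) = mex{0,0} = 1
G(12) = mex{1,1} = 0
G_A(12) = 0.
Heap B, S = {1, 2, 4, 6}:
n :  0  1  2  3  4  5  6  7  8  9 10 11 12 13 14
G :  0  1  2  0  1  2  3  4  0  1  2  0  1  2  3
G_B(14) = 3.
Combined Grundy value = 0 ⊕ 3 = 3.

3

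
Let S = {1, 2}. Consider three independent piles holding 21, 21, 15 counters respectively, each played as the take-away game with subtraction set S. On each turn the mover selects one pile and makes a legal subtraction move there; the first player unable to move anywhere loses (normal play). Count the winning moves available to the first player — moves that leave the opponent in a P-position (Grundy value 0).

All piles use S = {1, 2}:
G(0) = 0
G(1) = mex{0} = 1
G(2) = mex{1,0} = 2
G(3) = mex{2,1} = 0
G(4) = mex{0,2} = 1
G(5) = mex{1,0} = 2
G(6) = mex{2,1} = 0
G(7) = mex{0,2} = 1
G(8) = mex{1,0} = 2
G(9) = mex{2,1} = 0
G(10) = mex{0,2} = 1
G(11) = mex{1,0} = 2
G(12) = mex{2,1} = 0
G(13) = mex{0,2} = 1
G(14) = mex{1,0} = 2
G(15) = mex{2,1} = 0
G(16) = mex{0,2} = 1
G(17) = mex{1,0} = 2
G(18) = mex{2,1} = 0
G(19) = mex{0,2} = 1
G(20) = mex{1,0} = 2
G(21) = mex{2,1} = 0
Pile A: G(21) = 0.
Pile B: G(21) = 0.
Pile C: G(15) = 0.
Combined Grundy value = 0 ⊕ 0 ⊕ 0 = 0.
A winning move leaves total XOR = 0, i.e. changes one component's Grundy value g to g ⊕ X where X is the current total.
Pile A: target g' = 0⊕0 = 0, but every legal move changes the Grundy value (mex property), so 0 moves.
Pile B: target g' = 0⊕0 = 0, but every legal move changes the Grundy value (mex property), so 0 moves.
Pile C: target g' = 0⊕0 = 0, but every legal move changes the Grundy value (mex property), so 0 moves.

0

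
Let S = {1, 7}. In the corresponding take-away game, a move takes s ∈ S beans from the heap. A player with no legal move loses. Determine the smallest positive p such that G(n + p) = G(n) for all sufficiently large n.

2

G(0) = 0
G(1) = mex{0} = 1
G(2) = mex{1} = 0
G(3) = mex{0} = 1
G(4) = mex{1} = 0
G(5) = mex{0} = 1
G(6) = mex{1} = 0
G(7) = mex{0,0} = 1
G(8) = mex{1,1} = 0
G(9) = mex{0,0} = 1
G(10) = mex{1,1} = 0
G(11) = mex{0,0} = 1
G(12) = mex{1,1} = 0
G(13) = mex{0,0} = 1
G(14) = mex{1,1} = 0
G(n+2) = G(n) holds for n = 0,…,6 (a full window of length max(S) = 7), so the sequence is purely periodic with period 2.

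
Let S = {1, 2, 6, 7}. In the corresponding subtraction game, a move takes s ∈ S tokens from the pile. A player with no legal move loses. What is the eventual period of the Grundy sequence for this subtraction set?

8

n :  0  1  2  3  4  5  6  7  8  9 10 11 12 13 14 15 16 17
G :  0  1  2  0  1  2  3  4  0  1  2  0  1  2  3  4  0  1
G(n+8) = G(n) holds for n = 0,…,6 (a full window of length max(S) = 7), so the sequence is purely periodic with period 8.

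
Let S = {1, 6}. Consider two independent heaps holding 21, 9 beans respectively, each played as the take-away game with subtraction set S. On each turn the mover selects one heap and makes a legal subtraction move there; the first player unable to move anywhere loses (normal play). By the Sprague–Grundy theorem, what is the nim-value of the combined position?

All heaps use S = {1, 6}:
n :  0  1  2  3  4  5  6  7  8  9 10 11 12 13 14 15 16 17 18 19 20 21
G :  0  1  0  1  0  1  2  0  1  0  1  0  1  2  0  1  0  1  0  1  2  0
Heap A: G(21) = 0.
Heap B: G(9) = 0.
Combined Grundy value = 0 ⊕ 0 = 0.

0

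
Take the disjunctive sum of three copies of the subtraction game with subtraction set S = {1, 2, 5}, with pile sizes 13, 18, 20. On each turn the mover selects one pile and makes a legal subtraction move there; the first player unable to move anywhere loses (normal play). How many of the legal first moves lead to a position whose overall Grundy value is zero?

3

All piles use S = {1, 2, 5}:
n :  0  1  2  3  4  5  6  7  8  9 10 11 12 13 14 15 16 17 18 19 20
G :  0  1  2  0  1  2  0  1  2  0  1  2  0  1  2  0  1  2  0  1  2
Pile A: G(13) = 1.
Pile B: G(18) = 0.
Pile C: G(20) = 2.
Combined Grundy value = 1 ⊕ 0 ⊕ 2 = 3.
A winning move leaves total XOR = 0, i.e. changes one component's Grundy value g to g ⊕ X where X is the current total.
Pile A: need g' = 1⊕3 = 2. Options: 13−1→G=0, 13−2→G=2, 13−5→G=2. Hits: 2.
Pile B: need g' = 0⊕3 = 3. Options: 18−1→G=2, 18−2→G=1, 18−5→G=1. Hits: 0.
Pile C: need g' = 2⊕3 = 1. Options: 20−1→G=1, 20−2→G=0, 20−5→G=0. Hits: 1.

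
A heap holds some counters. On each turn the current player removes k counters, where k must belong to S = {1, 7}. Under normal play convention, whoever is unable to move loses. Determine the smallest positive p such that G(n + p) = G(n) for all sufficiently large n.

2

n :  0  1  2  3  4  5  6  7  8  9 10 11 12 13 14
G :  0  1  0  1  0  1  0  1  0  1  0  1  0  1  0
G(n+2) = G(n) holds for n = 0,…,6 (a full window of length max(S) = 7), so the sequence is purely periodic with period 2.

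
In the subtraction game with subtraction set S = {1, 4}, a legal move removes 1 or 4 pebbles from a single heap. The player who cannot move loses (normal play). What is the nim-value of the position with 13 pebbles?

1

G(0) = 0
G(1) = mex{0} = 1
G(2) = mex{1} = 0
G(3) = mex{0} = 1
G(4) = mex{1,0} = 2
G(5) = mex{2,1} = 0
G(6) = mex{0,0} = 1
G(7) = mex{1,1} = 0
G(8) = mex{0,2} = 1
G(9) = mex{1,0} = 2
G(10) = mex{2,1} = 0
G(11) = mex{0,0} = 1
G(12) = mex{1,1} = 0
G(13) = mex{0,2} = 1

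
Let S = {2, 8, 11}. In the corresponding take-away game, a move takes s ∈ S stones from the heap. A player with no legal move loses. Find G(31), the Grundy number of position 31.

n :  0  1  2  3  4  5  6  7  8  9 10 11 12 13 14 15 16 17 18 19 20 21 22 23 24 25 26 27 28 29 30 31
G :  0  0  1  1  0  0  1  1  2  2  0  3  1  2  0  3  1  0  2  1  0  3  1  0  0  1  1  0  2  1  0  2

2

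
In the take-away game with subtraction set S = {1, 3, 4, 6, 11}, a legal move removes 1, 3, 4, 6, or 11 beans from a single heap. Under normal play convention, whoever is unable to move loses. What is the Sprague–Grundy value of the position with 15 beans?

G(0) = 0
G(1) = mex{0} = 1
G(2) = mex{1} = 0
G(3) = mex{0,0} = 1
G(4) = mex{1,1,0} = 2
G(5) = mex{2,0,1} = 3
G(6) = mex{3,1,0,0} = 2
G(7) = mex{2,2,1,1} = 0
G(8) = mex{0,3,2,0} = 1
G(9) = mex{1,2,3,1} = 0
G(10) = mex{0,0,2,2} = 1
G(11) = mex{1,1,0,3,0} = 2
G(12) = mex{2,0,1,2,1} = 3
G(13) = mex{3,1,0,0,0} = 2
G(14) = mex{2,2,1,1,1} = 0
G(15) = mex{0,3,2,0,2} = 1

1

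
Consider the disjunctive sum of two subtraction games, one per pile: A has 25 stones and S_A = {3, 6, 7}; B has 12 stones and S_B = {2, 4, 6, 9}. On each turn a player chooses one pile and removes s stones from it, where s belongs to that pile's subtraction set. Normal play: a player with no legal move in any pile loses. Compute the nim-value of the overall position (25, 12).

Pile A, S = {3, 6, 7}:
n :  0  1  2  3  4  5  6  7  8  9 10 11 12 13 14 15 16 17 18 19 20 21 22 23 24 25
G :  0  0  0  1  1  1  2  2  2  3  0  0  0  1  1  1  2  2  2  3  0  0  0  1  1  1
G_A(25) = 1.
Pile B, S = {2, 4, 6, 9}:
n :  0  1  2  3  4  5  6  7  8  9 10 11 12
G :  0  0  1  1  2  2  3  3  0  4  1  0  2
G_B(12) = 2.
Combined Grundy value = 1 ⊕ 2 = 3.

3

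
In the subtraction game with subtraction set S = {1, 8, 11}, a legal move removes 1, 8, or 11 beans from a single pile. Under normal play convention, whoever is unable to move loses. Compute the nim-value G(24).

n :  0  1  2  3  4  5  6  7  8  9 10 11 12 13 14 15 16 17 18 19 20 21 22 23 24
G :  0  1  0  1  0  1  0  1  2  0  1  2  3  2  3  2  0  1  0  1  2  0  1  0  1

1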